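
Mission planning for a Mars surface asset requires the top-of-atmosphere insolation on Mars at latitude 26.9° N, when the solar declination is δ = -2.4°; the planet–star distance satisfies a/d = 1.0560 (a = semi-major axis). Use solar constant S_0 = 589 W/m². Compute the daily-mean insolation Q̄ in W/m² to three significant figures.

cos h₀ = −tan(+26.9°) tan(-2.400°) = 0.0213, h₀ = 1.5495 rad.
Bracket: h₀ sin ϕ sin δ + cos ϕ cos δ sin h₀ = 1.5495×0.45243×-0.04188 + 0.89180×0.99912×0.99977 = -0.029360 + 0.890810 = 0.861450.
Inverse-square distance factor (a/d)² = 1.0560² = 1.115136.
Q̄ = (S_0/π) × 1.115136 × [bracket] = (589/π) × 1.115136 × 0.861450 = 180.1 W/m².

Q̄ ≈ 180 W/m²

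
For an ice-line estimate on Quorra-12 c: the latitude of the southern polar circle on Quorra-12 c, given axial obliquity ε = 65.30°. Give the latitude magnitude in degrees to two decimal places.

The polar circle is the lowest latitude that experiences at least one full rotation of continuous darkness at the northern-summer solstice; it lies at |φ| = 90° − ε = 90° − 65.30° = 24.70°.

24.70°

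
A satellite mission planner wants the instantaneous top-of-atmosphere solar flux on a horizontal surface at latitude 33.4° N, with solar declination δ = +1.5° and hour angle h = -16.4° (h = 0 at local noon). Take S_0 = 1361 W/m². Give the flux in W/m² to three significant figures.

1.11e+03 W/m²

cos θ_z = sin ϕ sin δ + cos ϕ cos δ cos h = 0.014410 + 0.800607 = 0.815017.
Flux = S_0 · cos θ_z = 1361 × 0.815017 = 1109 W/m².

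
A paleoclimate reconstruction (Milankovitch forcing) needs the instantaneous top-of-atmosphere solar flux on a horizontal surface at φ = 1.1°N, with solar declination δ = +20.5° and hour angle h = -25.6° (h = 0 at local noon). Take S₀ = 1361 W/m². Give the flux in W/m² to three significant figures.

1.16e+03 W/m²

cos θ_z = sin φ sin δ + cos φ cos δ cos h = 0.006723 + 0.844566 = 0.851289.
Flux = S₀ · cos θ_z = 1361 × 0.851289 = 1159 W/m².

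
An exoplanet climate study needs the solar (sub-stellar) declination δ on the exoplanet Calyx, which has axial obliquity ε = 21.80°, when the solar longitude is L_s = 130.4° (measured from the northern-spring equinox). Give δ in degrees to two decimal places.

sin δ = sin ε · sin L_s = sin 21.80° × sin 130.4° = 0.282811.
δ = arcsin(0.282811) = +16.43°.

δ = +16.43°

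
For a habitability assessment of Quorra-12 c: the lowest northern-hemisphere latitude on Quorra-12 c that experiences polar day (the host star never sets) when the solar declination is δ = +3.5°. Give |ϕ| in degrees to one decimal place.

|ϕ| = 86.5°

Polar day requires cos h₀ = −tan ϕ tan δ ≤ −1, i.e. tan ϕ tan δ ≥ 1.
The boundary is |tan ϕ| · |tan δ| = 1, so |ϕ| = 90° − |δ| = 90° − 3.5° = 86.5° in the northern hemisphere.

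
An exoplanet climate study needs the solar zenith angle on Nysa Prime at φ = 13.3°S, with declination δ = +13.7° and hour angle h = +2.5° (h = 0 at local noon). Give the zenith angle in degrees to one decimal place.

θ_z = 27.1°

cos θ_z = sin φ sin δ + cos φ cos δ cos h = -0.054485 + 0.944591 = 0.890106.
θ_z = arccos(0.890106) = 27.1°.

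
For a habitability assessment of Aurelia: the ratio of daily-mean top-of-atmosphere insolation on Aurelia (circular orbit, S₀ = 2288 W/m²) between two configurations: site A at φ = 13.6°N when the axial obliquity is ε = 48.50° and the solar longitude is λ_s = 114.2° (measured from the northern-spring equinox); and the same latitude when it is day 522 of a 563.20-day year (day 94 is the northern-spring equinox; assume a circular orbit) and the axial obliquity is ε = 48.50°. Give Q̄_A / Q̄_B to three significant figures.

— Configuration A (φ=+13.6°):
Solar declination: sin δ = sin ε · sin λ_s = sin 48.50° × sin 114.2° = 0.68314, so δ = +43.089°.
cos H₀ = −tan(+13.6°) tan(+43.089°) = -0.2263, H₀ = 1.7991 rad.
Bracket: H₀ sin φ sin δ + cos φ cos δ sin H₀ = 1.7991×0.23514×0.68314 + 0.97196×0.73029×0.97406 = 0.288996 + 0.691400 = 0.980396.
Q̄ = (S₀/π) × [bracket] = (2288/π) × 0.980396 = 714.02 W/m².
— Configuration B (φ=+13.6°):
Solar longitude: λ_s = 360° × (522 − 94)/563.20 = 273.580°.
sin δ = sin 48.50° × sin 273.580° = -0.74749, so δ = -48.374°.
cos H₀ = −tan(+13.6°) tan(-48.374°) = 0.2722, H₀ = 1.2951 rad.
Bracket: H₀ sin φ sin δ + cos φ cos δ sin H₀ = 1.2951×0.23514×-0.74749 + 0.97196×0.66427×0.96223 = -0.227633 + 0.621258 = 0.393625.
Q̄ = (S₀/π) × [bracket] = (2288/π) × 0.393625 = 286.67 W/m².
Ratio Q̄_A / Q̄_B = 714.02 / 286.67 = 2.491.

Q̄_A / Q̄_B ≈ 2.49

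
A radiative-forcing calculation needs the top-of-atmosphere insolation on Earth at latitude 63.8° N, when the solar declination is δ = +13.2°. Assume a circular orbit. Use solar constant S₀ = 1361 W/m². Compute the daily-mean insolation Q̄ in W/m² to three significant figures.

cos H₀ = −tan(+63.8°) tan(+13.200°) = -0.4767, H₀ = 2.0677 rad.
Bracket: H₀ sin φ sin δ + cos φ cos δ sin H₀ = 2.0677×0.89726×0.22835 + 0.44151×0.97358×0.87909 = 0.423650 + 0.377873 = 0.801523.
Q̄ = (S₀/π) × [bracket] = (1361/π) × 0.801523 = 347.2 W/m².

Q̄ ≈ 347 W/m²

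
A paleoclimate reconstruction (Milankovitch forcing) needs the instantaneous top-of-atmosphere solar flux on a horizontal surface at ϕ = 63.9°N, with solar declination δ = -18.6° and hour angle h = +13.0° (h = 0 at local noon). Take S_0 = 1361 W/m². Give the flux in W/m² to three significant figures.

cos θ_z = sin ϕ sin δ + cos ϕ cos δ cos h = -0.286434 + 0.406274 = 0.119840.
Flux = S_0 · cos θ_z = 1361 × 0.119840 = 163.1 W/m².

163 W/m²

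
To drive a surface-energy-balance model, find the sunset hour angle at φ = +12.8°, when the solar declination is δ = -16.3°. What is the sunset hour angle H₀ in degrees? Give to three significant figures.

cos H₀ = −tan φ · tan δ = −tan(+12.8°) × tan(-16.300°) = 0.0664, so H₀ = 1.5043 rad = 86.19°.

H₀ = 86.2°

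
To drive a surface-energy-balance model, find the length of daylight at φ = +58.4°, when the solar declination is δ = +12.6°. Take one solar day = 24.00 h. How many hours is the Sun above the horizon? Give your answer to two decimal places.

cos H₀ = −tan φ · tan δ = −tan(+58.4°) × tan(+12.600°) = -0.3633, so H₀ = 1.9426 rad = 111.31°.
Daylight = 2H₀/(2π) × 24.00 h = (1.9426/π) × 24.00 = 14.84 h.

14.84 h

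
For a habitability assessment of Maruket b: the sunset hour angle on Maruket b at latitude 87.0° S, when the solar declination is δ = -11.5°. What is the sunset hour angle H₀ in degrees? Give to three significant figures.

Sunrise equation: cos H₀ = −tan φ · tan δ = -3.8821 ≤ −1, so the host star never sets (polar day) and H₀ = π.

H₀ = 180°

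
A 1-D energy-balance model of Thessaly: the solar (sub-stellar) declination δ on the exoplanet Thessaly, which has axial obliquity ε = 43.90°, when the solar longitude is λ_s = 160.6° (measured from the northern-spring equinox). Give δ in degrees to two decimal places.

δ = +13.32°

sin δ = sin ε · sin λ_s = sin 43.90° × sin 160.6° = 0.230321.
δ = arcsin(0.230321) = +13.32°.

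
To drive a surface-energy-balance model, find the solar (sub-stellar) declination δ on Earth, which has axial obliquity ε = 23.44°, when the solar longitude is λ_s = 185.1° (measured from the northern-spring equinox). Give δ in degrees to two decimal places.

δ = -2.03°

sin δ = sin ε · sin λ_s = sin 23.44° × sin 185.1° = -0.035361.
δ = arcsin(-0.035361) = -2.03°.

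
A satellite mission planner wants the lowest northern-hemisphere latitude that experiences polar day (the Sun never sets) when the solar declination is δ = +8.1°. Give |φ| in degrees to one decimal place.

|φ| = 81.9°

Polar day requires cos H₀ = −tan φ tan δ ≤ −1, i.e. tan φ tan δ ≥ 1.
The boundary is |tan φ| · |tan δ| = 1, so |φ| = 90° − |δ| = 90° − 8.1° = 81.9° in the northern hemisphere.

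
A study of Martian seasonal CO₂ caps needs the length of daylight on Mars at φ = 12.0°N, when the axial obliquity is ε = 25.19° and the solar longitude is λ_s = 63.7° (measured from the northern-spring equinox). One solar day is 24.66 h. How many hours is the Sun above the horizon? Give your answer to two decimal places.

13.02 h

Solar declination: sin δ = sin ε · sin λ_s = sin 25.19° × sin 63.7° = 0.38156, so δ = +22.431°.
cos H₀ = −tan φ · tan δ = −tan(+12.0°) × tan(+22.431°) = -0.0877, so H₀ = 1.6587 rad = 95.03°.
Daylight = 2H₀/(2π) × 24.66 h = (1.6587/π) × 24.66 = 13.02 h.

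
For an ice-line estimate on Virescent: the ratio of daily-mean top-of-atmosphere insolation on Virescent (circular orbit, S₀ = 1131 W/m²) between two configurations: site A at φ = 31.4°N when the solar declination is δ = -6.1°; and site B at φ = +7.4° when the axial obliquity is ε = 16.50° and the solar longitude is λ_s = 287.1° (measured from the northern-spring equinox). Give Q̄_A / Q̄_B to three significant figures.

Q̄_A / Q̄_B ≈ 0.848

— Configuration A (φ=+31.4°):
cos H₀ = −tan(+31.4°) tan(-6.100°) = 0.0652, H₀ = 1.5055 rad.
Bracket: H₀ sin φ sin δ + cos φ cos δ sin H₀ = 1.5055×0.52101×-0.10626 + 0.85355×0.99434×0.99787 = -0.083348 + 0.846911 = 0.763563.
Q̄ = (S₀/π) × [bracket] = (1131/π) × 0.763563 = 274.89 W/m².
— Configuration B (φ=+7.4°):
Solar declination: sin δ = sin ε · sin λ_s = sin 16.50° × sin 287.1° = -0.27146, so δ = -15.751°.
cos H₀ = −tan(+7.4°) tan(-15.751°) = 0.0366, H₀ = 1.5342 rad.
Bracket: H₀ sin φ sin δ + cos φ cos δ sin H₀ = 1.5342×0.12880×-0.27146 + 0.99167×0.96245×0.99933 = -0.053642 + 0.953793 = 0.900151.
Q̄ = (S₀/π) × [bracket] = (1131/π) × 0.900151 = 324.06 W/m².
Ratio Q̄_A / Q̄_B = 274.89 / 324.06 = 0.8483.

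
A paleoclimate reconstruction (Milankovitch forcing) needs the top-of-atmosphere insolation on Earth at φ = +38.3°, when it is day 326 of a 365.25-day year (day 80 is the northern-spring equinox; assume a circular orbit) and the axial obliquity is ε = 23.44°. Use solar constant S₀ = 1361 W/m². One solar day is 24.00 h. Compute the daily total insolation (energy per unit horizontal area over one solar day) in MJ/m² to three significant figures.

Solar longitude: λ_s = 360° × (326 − 80)/365.25 = 242.464°.
sin δ = sin 23.44° × sin 242.464° = -0.35273, so δ = -20.654°.
cos H₀ = −tan(+38.3°) tan(-20.654°) = 0.2977, H₀ = 1.2685 rad.
Bracket: H₀ sin φ sin δ + cos φ cos δ sin H₀ = 1.2685×0.61978×-0.35273 + 0.78478×0.93573×0.95466 = -0.277313 + 0.701047 = 0.423734.
Q̄ = (S₀/π) × [bracket] = (1361/π) × 0.423734 = 183.57 W/m².
Daily total = Q̄ × 24.00 h × 3600 s/h = 183.57 × 24.00 × 3600 / 10⁶ = 15.86 MJ/m².

15.9 MJ/m²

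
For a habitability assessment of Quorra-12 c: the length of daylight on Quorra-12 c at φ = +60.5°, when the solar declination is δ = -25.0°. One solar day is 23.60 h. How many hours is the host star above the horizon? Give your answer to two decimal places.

cos H₀ = −tan φ · tan δ = −tan(+60.5°) × tan(-25.000°) = 0.8242, so H₀ = 0.6020 rad = 34.49°.
Daylight = 2H₀/(2π) × 23.60 h = (0.6020/π) × 23.60 = 4.52 h.

4.52 h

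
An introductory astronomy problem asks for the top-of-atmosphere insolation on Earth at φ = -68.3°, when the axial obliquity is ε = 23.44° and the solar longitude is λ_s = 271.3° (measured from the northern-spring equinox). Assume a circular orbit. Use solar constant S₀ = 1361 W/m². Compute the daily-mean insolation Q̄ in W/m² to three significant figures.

Q̄ ≈ 503 W/m²

Solar declination: sin δ = sin ε · sin λ_s = sin 23.44° × sin 271.3° = -0.39769, so δ = -23.434°.
cos H₀ = −tan(-68.3°) tan(-23.434°) = -1.0892 ≤ −1 ⇒ polar day, H₀ = π.
Bracket: H₀ sin φ sin δ + cos φ cos δ sin H₀ = 3.1416×-0.92913×-0.39769 + 0.36975×0.91752×0.00000 = 1.160839 + 0.000000 = 1.160839.
Q̄ = (S₀/π) × [bracket] = (1361/π) × 1.160839 = 502.9 W/m².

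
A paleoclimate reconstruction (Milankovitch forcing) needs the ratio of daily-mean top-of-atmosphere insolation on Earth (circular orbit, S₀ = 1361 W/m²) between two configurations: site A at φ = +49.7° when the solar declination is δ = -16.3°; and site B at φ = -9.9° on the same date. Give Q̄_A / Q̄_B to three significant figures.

Q̄_A / Q̄_B ≈ 0.315

— Configuration A (φ=+49.7°):
cos H₀ = −tan(+49.7°) tan(-16.300°) = 0.3448, H₀ = 1.2188 rad.
Bracket: H₀ sin φ sin δ + cos φ cos δ sin H₀ = 1.2188×0.76267×-0.28067 + 0.64679×0.95981×0.93867 = -0.260895 + 0.582722 = 0.321827.
Q̄ = (S₀/π) × [bracket] = (1361/π) × 0.321827 = 139.42 W/m².
— Configuration B (φ=-9.9°):
cos H₀ = −tan(-9.9°) tan(-16.300°) = -0.0510, H₀ = 1.6219 rad.
Bracket: H₀ sin φ sin δ + cos φ cos δ sin H₀ = 1.6219×-0.17193×-0.28067 + 0.98511×0.95981×0.99870 = 0.078266 + 0.944289 = 1.022555.
Q̄ = (S₀/π) × [bracket] = (1361/π) × 1.022555 = 442.99 W/m².
Ratio Q̄_A / Q̄_B = 139.42 / 442.99 = 0.3147.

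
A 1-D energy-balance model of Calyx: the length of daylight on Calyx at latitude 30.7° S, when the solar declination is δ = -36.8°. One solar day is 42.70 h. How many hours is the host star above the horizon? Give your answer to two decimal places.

27.61 h

cos H₀ = −tan φ · tan δ = −tan(-30.7°) × tan(-36.800°) = -0.4442, so H₀ = 2.0311 rad = 116.37°.
Daylight = 2H₀/(2π) × 42.70 h = (2.0311/π) × 42.70 = 27.61 h.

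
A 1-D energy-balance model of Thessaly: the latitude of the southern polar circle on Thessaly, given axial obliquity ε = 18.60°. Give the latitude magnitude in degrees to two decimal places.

The polar circle is the lowest latitude that experiences at least one full rotation of continuous darkness at the northern-summer solstice; it lies at |φ| = 90° − ε = 90° − 18.60° = 71.40°.

71.40°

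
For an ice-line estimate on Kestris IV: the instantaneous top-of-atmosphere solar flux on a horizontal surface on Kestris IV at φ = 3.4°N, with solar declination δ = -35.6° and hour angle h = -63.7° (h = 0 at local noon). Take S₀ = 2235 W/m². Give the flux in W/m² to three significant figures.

cos θ_z = sin φ sin δ + cos φ cos δ cos h = -0.034524 + 0.359627 = 0.325103.
Flux = S₀ · cos θ_z = 2235 × 0.325103 = 726.6 W/m².

727 W/m²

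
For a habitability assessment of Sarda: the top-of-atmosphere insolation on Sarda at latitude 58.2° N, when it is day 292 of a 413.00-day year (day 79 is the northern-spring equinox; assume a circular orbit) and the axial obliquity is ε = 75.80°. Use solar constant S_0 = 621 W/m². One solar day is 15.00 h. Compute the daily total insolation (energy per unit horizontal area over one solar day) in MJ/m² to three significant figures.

Solar longitude: L_s = 360° × (292 − 79)/413.00 = 185.666°.
sin δ = sin 75.80° × sin 185.666° = -0.09571, so δ = -5.492°.
cos h₀ = −tan(+58.2°) tan(-5.492°) = 0.1551, h₀ = 1.4151 rad.
Bracket: h₀ sin ϕ sin δ + cos ϕ cos δ sin h₀ = 1.4151×0.84989×-0.09571 + 0.52696×0.99541×0.98790 = -0.115108 + 0.518194 = 0.403086.
Q̄ = (S_0/π) × [bracket] = (621/π) × 0.403086 = 79.678 W/m².
Daily total = Q̄ × 15.00 h × 3600 s/h = 79.678 × 15.00 × 3600 / 10⁶ = 4.303 MJ/m².

4.30 MJ/m²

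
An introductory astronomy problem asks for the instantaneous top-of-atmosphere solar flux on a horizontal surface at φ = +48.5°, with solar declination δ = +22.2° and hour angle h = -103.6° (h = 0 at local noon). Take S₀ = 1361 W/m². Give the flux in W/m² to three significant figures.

189 W/m²

cos θ_z = sin φ sin δ + cos φ cos δ cos h = 0.282986 + -0.144260 = 0.138726.
Flux = S₀ · cos θ_z = 1361 × 0.138726 = 188.8 W/m².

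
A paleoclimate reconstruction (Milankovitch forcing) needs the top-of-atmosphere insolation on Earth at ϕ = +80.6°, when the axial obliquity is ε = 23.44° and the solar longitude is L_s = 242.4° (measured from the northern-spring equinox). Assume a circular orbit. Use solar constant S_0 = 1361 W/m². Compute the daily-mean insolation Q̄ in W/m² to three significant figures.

Solar declination: sin δ = sin ε · sin L_s = sin 23.44° × sin 242.4° = -0.35252, so δ = -20.642°.
cos h₀ = −tan(+80.6°) tan(-20.642°) = 2.2755 ≥ 1 ⇒ polar night, h₀ = 0 and Q̄ = 0.

Q̄ ≈ 0.00 W/m²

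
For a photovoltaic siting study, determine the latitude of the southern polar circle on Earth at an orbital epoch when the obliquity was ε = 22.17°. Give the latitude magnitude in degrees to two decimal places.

The polar circle is the lowest latitude that experiences at least one full rotation of continuous darkness at the northern-summer solstice; it lies at |ϕ| = 90° − ε = 90° − 22.17° = 67.83°.

67.83°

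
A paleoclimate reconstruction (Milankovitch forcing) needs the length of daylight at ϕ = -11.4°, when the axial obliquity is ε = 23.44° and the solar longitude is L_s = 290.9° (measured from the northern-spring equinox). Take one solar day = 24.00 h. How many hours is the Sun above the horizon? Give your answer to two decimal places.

Solar declination: sin δ = sin ε · sin L_s = sin 23.44° × sin 290.9° = -0.37162, so δ = -21.815°.
cos h₀ = −tan ϕ · tan δ = −tan(-11.4°) × tan(-21.815°) = -0.0807, so h₀ = 1.6516 rad = 94.63°.
Daylight = 2h₀/(2π) × 24.00 h = (1.6516/π) × 24.00 = 12.62 h.

12.62 h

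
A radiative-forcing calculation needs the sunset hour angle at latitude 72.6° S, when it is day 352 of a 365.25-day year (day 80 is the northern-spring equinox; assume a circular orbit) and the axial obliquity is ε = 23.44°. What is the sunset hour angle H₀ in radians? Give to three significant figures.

Solar longitude: λ_s = 360° × (352 − 80)/365.25 = 268.090°.
sin δ = sin 23.44° × sin 268.090° = -0.39757, so δ = -23.426°.
Sunrise equation: cos H₀ = −tan φ · tan δ = -1.3826 ≤ −1, so the Sun never sets (polar day) and H₀ = π.

H₀ = 3.14 rad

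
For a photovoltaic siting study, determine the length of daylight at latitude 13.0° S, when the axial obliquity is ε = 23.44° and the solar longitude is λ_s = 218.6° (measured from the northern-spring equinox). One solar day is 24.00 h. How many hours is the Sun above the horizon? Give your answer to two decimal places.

12.45 h

Solar declination: sin δ = sin ε · sin λ_s = sin 23.44° × sin 218.6° = -0.24817, so δ = -14.369°.
cos H₀ = −tan φ · tan δ = −tan(-13.0°) × tan(-14.369°) = -0.0591, so H₀ = 1.6300 rad = 93.39°.
Daylight = 2H₀/(2π) × 24.00 h = (1.6300/π) × 24.00 = 12.45 h.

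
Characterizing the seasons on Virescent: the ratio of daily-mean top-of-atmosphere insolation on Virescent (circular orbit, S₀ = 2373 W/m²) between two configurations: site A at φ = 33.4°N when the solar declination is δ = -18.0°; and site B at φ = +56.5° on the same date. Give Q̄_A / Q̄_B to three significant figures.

Q̄_A / Q̄_B ≈ 2.95

— Configuration A (φ=+33.4°):
cos H₀ = −tan(+33.4°) tan(-18.000°) = 0.2142, H₀ = 1.3549 rad.
Bracket: H₀ sin φ sin δ + cos φ cos δ sin H₀ = 1.3549×0.55048×-0.30902 + 0.83485×0.95106×0.97678 = -0.230481 + 0.775556 = 0.545075.
Q̄ = (S₀/π) × [bracket] = (2373/π) × 0.545075 = 411.72 W/m².
— Configuration B (φ=+56.5°):
cos H₀ = −tan(+56.5°) tan(-18.000°) = 0.4909, H₀ = 1.0577 rad.
Bracket: H₀ sin φ sin δ + cos φ cos δ sin H₀ = 1.0577×0.83389×-0.30902 + 0.55194×0.95106×0.87122 = -0.272557 + 0.457328 = 0.184771.
Q̄ = (S₀/π) × [bracket] = (2373/π) × 0.184771 = 139.57 W/m².
Ratio Q̄_A / Q̄_B = 411.72 / 139.57 = 2.950.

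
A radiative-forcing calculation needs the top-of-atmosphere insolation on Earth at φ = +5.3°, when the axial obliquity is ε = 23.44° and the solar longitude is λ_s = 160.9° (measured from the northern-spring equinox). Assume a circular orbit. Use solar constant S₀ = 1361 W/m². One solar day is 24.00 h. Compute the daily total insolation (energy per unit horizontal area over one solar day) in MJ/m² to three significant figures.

Solar declination: sin δ = sin ε · sin λ_s = sin 23.44° × sin 160.9° = 0.13016, so δ = +7.479°.
cos H₀ = −tan(+5.3°) tan(+7.479°) = -0.0122, H₀ = 1.5830 rad.
Bracket: H₀ sin φ sin δ + cos φ cos δ sin H₀ = 1.5830×0.09237×0.13016 + 0.99572×0.99149×0.99993 = 0.019032 + 0.987177 = 1.006209.
Q̄ = (S₀/π) × [bracket] = (1361/π) × 1.006209 = 435.91 W/m².
Daily total = Q̄ × 24.00 h × 3600 s/h = 435.91 × 24.00 × 3600 / 10⁶ = 37.66 MJ/m².

37.7 MJ/m²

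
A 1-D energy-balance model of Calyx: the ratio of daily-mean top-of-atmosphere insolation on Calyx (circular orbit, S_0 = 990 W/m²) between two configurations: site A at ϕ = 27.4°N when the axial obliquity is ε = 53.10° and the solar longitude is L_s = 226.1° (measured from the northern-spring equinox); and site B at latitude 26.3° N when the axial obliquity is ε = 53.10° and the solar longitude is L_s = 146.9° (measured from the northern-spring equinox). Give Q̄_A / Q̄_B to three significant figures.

Q̄_A / Q̄_B ≈ 0.316

— Configuration A (ϕ=+27.4°):
Solar declination: sin δ = sin ε · sin L_s = sin 53.10° × sin 226.1° = -0.57621, so δ = -35.185°.
cos h₀ = −tan(+27.4°) tan(-35.185°) = 0.3654, h₀ = 1.1967 rad.
Bracket: h₀ sin ϕ sin δ + cos ϕ cos δ sin h₀ = 1.1967×0.46020×-0.57621 + 0.88782×0.81730×0.93083 = -0.317331 + 0.675424 = 0.358093.
Q̄ = (S_0/π) × [bracket] = (990/π) × 0.358093 = 112.84 W/m².
— Configuration B (ϕ=+26.3°):
Solar declination: sin δ = sin ε · sin L_s = sin 53.10° × sin 146.9° = 0.43671, so δ = +25.894°.
cos h₀ = −tan(+26.3°) tan(+25.894°) = -0.2399, h₀ = 1.8131 rad.
Bracket: h₀ sin ϕ sin δ + cos ϕ cos δ sin h₀ = 1.8131×0.44307×0.43671 + 0.89649×0.89960×0.97079 = 0.350822 + 0.782925 = 1.133747.
Q̄ = (S_0/π) × [bracket] = (990/π) × 1.133747 = 357.27 W/m².
Ratio Q̄_A / Q̄_B = 112.84 / 357.27 = 0.3158.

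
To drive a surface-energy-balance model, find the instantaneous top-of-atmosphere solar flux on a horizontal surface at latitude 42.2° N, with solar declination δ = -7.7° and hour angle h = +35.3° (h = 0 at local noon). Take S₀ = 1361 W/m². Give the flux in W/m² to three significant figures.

693 W/m²

cos θ_z = sin φ sin δ + cos φ cos δ cos h = -0.090001 + 0.599147 = 0.509146.
Flux = S₀ · cos θ_z = 1361 × 0.509146 = 692.9 W/m².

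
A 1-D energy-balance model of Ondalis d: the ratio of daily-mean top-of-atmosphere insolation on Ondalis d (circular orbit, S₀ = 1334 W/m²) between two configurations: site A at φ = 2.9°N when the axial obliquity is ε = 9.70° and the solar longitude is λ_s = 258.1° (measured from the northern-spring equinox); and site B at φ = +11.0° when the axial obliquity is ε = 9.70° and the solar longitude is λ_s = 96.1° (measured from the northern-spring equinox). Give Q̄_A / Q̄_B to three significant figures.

Q̄_A / Q̄_B ≈ 0.954

— Configuration A (φ=+2.9°):
Solar declination: sin δ = sin ε · sin λ_s = sin 9.70° × sin 258.1° = -0.16487, so δ = -9.490°.
cos H₀ = −tan(+2.9°) tan(-9.490°) = 0.0085, H₀ = 1.5623 rad.
Bracket: H₀ sin φ sin δ + cos φ cos δ sin H₀ = 1.5623×0.05059×-0.16487 + 0.99872×0.98632×0.99996 = -0.013031 + 0.985018 = 0.971987.
Q̄ = (S₀/π) × [bracket] = (1334/π) × 0.971987 = 412.73 W/m².
— Configuration B (φ=+11.0°):
Solar declination: sin δ = sin ε · sin λ_s = sin 9.70° × sin 96.1° = 0.16754, so δ = +9.645°.
cos H₀ = −tan(+11.0°) tan(+9.645°) = -0.0330, H₀ = 1.6038 rad.
Bracket: H₀ sin φ sin δ + cos φ cos δ sin H₀ = 1.6038×0.19081×0.16754 + 0.98163×0.98587×0.99945 = 0.051271 + 0.967227 = 1.018498.
Q̄ = (S₀/π) × [bracket] = (1334/π) × 1.018498 = 432.48 W/m².
Ratio Q̄_A / Q̄_B = 412.73 / 432.48 = 0.9543.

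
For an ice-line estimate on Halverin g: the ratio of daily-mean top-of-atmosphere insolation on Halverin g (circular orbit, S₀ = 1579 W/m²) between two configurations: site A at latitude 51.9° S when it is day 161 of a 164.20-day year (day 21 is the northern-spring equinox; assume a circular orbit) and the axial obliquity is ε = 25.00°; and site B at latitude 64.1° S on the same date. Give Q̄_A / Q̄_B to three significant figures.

Q̄_A / Q̄_B ≈ 1.05

— Configuration A (φ=-51.9°):
Solar longitude: λ_s = 360° × (161 − 21)/164.20 = 306.943°.
sin δ = sin 25.00° × sin 306.943° = -0.33777, so δ = -19.741°.
cos H₀ = −tan(-51.9°) tan(-19.741°) = -0.4577, H₀ = 2.0462 rad.
Bracket: H₀ sin φ sin δ + cos φ cos δ sin H₀ = 2.0462×-0.78694×-0.33777 + 0.61704×0.94123×0.88912 = 0.543890 + 0.516380 = 1.060270.
Q̄ = (S₀/π) × [bracket] = (1579/π) × 1.060270 = 532.90 W/m².
— Configuration B (φ=-64.1°):
cos H₀ = −tan(-64.1°) tan(-19.741°) = -0.7390, H₀ = 2.4025 rad.
Bracket: H₀ sin φ sin δ + cos φ cos δ sin H₀ = 2.4025×-0.89956×-0.33777 + 0.43680×0.94123×0.67365 = 0.729986 + 0.276957 = 1.006943.
Q̄ = (S₀/π) × [bracket] = (1579/π) × 1.006943 = 506.10 W/m².
Ratio Q̄_A / Q̄_B = 532.90 / 506.10 = 1.053.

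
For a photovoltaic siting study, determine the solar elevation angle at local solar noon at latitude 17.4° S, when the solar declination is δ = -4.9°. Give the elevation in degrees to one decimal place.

77.5°

At local noon the hour angle is zero, so the zenith angle equals |ϕ − δ| = |-17.4° − (-4.900°)| = 12.500°.
Elevation = 90° − 12.500° = 77.5°.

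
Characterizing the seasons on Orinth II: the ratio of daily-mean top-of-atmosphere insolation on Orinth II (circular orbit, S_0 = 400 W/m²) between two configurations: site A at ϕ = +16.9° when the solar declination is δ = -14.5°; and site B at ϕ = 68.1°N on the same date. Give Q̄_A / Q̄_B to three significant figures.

Q̄_A / Q̄_B ≈ 11.0

— Configuration A (ϕ=+16.9°):
cos h₀ = −tan(+16.9°) tan(-14.500°) = 0.0786, h₀ = 1.4921 rad.
Bracket: h₀ sin ϕ sin δ + cos ϕ cos δ sin h₀ = 1.4921×0.29070×-0.25038 + 0.95681×0.96815×0.99691 = -0.108603 + 0.923473 = 0.814870.
Q̄ = (S_0/π) × [bracket] = (400/π) × 0.814870 = 103.75 W/m².
— Configuration B (ϕ=+68.1°):
cos h₀ = −tan(+68.1°) tan(-14.500°) = 0.6433, h₀ = 0.8720 rad.
Bracket: h₀ sin ϕ sin δ + cos ϕ cos δ sin h₀ = 0.8720×0.92784×-0.25038 + 0.37299×0.96815×0.76559 = -0.202577 + 0.276462 = 0.073885.
Q̄ = (S_0/π) × [bracket] = (400/π) × 0.073885 = 9.4073 W/m².
Ratio Q̄_A / Q̄_B = 103.75 / 9.4073 = 11.03.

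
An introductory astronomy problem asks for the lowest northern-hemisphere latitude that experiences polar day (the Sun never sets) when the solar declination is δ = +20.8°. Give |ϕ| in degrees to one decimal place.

Polar day requires cos h₀ = −tan ϕ tan δ ≤ −1, i.e. tan ϕ tan δ ≥ 1.
The boundary is |tan ϕ| · |tan δ| = 1, so |ϕ| = 90° − |δ| = 90° − 20.8° = 69.2° in the northern hemisphere.

|ϕ| = 69.2°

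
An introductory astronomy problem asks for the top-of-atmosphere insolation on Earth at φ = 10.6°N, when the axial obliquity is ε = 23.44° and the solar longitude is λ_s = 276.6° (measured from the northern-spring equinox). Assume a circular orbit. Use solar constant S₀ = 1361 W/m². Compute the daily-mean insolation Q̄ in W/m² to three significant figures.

Solar declination: sin δ = sin ε · sin λ_s = sin 23.44° × sin 276.6° = -0.39515, so δ = -23.275°.
cos H₀ = −tan(+10.6°) tan(-23.275°) = 0.0805, H₀ = 1.4902 rad.
Bracket: H₀ sin φ sin δ + cos φ cos δ sin H₀ = 1.4902×0.18395×-0.39515 + 0.98294×0.91862×0.99675 = -0.108319 + 0.900014 = 0.791695.
Q̄ = (S₀/π) × [bracket] = (1361/π) × 0.791695 = 343.0 W/m².

Q̄ ≈ 343 W/m²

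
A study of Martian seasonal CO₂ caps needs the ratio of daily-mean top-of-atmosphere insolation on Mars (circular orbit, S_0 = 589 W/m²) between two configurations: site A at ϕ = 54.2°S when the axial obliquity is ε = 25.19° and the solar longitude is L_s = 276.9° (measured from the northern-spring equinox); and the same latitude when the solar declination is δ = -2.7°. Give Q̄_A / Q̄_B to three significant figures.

— Configuration A (ϕ=-54.2°):
Solar declination: sin δ = sin ε · sin L_s = sin 25.19° × sin 276.9° = -0.42254, so δ = -24.995°.
cos h₀ = −tan(-54.2°) tan(-24.995°) = -0.6464, h₀ = 2.2737 rad.
Bracket: h₀ sin ϕ sin δ + cos ϕ cos δ sin h₀ = 2.2737×-0.81106×-0.42254 + 0.58496×0.90634×0.76300 = 0.779209 + 0.404522 = 1.183731.
Q̄ = (S_0/π) × [bracket] = (589/π) × 1.183731 = 221.93 W/m².
— Configuration B (ϕ=-54.2°):
cos h₀ = −tan(-54.2°) tan(-2.700°) = -0.0654, h₀ = 1.6362 rad.
Bracket: h₀ sin ϕ sin δ + cos ϕ cos δ sin h₀ = 1.6362×-0.81106×-0.04711 + 0.58496×0.99889×0.99786 = 0.062518 + 0.583060 = 0.645578.
Q̄ = (S_0/π) × [bracket] = (589/π) × 0.645578 = 121.04 W/m².
Ratio Q̄_A / Q̄_B = 221.93 / 121.04 = 1.834.

Q̄_A / Q̄_B ≈ 1.83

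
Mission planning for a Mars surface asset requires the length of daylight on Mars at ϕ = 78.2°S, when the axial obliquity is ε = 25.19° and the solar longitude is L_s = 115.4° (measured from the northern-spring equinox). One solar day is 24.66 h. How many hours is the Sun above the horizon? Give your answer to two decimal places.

Solar declination: sin δ = sin ε · sin L_s = sin 25.19° × sin 115.4° = 0.38448, so δ = +22.611°.
cos h₀ = −tan ϕ · tan δ = 1.9936 ≥ 1, so the Sun never rises (polar night) and h₀ = 0.
Daylight = 2h₀/(2π) × 24.66 h = (0.0000/π) × 24.66 = 0.00 h.

0.00 h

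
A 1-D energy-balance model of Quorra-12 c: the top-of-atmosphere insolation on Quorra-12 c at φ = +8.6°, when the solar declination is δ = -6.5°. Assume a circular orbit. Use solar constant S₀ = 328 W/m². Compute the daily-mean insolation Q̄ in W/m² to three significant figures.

cos H₀ = −tan(+8.6°) tan(-6.500°) = 0.0172, H₀ = 1.5536 rad.
Bracket: H₀ sin φ sin δ + cos φ cos δ sin H₀ = 1.5536×0.14954×-0.11320 + 0.98876×0.99357×0.99985 = -0.026299 + 0.982255 = 0.955956.
Q̄ = (S₀/π) × [bracket] = (328/π) × 0.955956 = 99.81 W/m².

Q̄ ≈ 99.8 W/m²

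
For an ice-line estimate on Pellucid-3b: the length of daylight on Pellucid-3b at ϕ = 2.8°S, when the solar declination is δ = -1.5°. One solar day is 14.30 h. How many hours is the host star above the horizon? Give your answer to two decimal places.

7.16 h

cos h₀ = −tan ϕ · tan δ = −tan(-2.8°) × tan(-1.500°) = -0.0013, so h₀ = 1.5721 rad = 90.07°.
Daylight = 2h₀/(2π) × 14.30 h = (1.5721/π) × 14.30 = 7.16 h.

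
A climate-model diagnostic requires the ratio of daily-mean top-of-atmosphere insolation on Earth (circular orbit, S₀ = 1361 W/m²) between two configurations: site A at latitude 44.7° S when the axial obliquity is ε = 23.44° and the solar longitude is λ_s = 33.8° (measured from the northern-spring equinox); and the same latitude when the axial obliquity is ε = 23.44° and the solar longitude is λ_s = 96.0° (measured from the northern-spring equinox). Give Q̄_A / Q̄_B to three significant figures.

— Configuration A (φ=-44.7°):
Solar declination: sin δ = sin ε · sin λ_s = sin 23.44° × sin 33.8° = 0.22129, so δ = +12.785°.
cos H₀ = −tan(-44.7°) tan(+12.785°) = 0.2245, H₀ = 1.3443 rad.
Bracket: H₀ sin φ sin δ + cos φ cos δ sin H₀ = 1.3443×-0.70339×0.22129 + 0.71080×0.97521×0.97446 = -0.209245 + 0.675475 = 0.466230.
Q̄ = (S₀/π) × [bracket] = (1361/π) × 0.466230 = 201.98 W/m².
— Configuration B (φ=-44.7°):
Solar declination: sin δ = sin ε · sin λ_s = sin 23.44° × sin 96.0° = 0.39561, so δ = +23.304°.
cos H₀ = −tan(-44.7°) tan(+23.304°) = 0.4263, H₀ = 1.1304 rad.
Bracket: H₀ sin φ sin δ + cos φ cos δ sin H₀ = 1.1304×-0.70339×0.39561 + 0.71080×0.91842×0.90460 = -0.314554 + 0.590535 = 0.275981.
Q̄ = (S₀/π) × [bracket] = (1361/π) × 0.275981 = 119.56 W/m².
Ratio Q̄_A / Q̄_B = 201.98 / 119.56 = 1.689.

Q̄_A / Q̄_B ≈ 1.69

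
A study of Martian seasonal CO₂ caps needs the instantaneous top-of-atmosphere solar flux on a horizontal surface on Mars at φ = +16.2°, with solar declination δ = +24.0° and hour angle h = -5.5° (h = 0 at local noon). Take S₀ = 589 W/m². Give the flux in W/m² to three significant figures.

cos θ_z = sin φ sin δ + cos φ cos δ cos h = 0.113476 + 0.873233 = 0.986709.
Flux = S₀ · cos θ_z = 589 × 0.986709 = 581.2 W/m².

581 W/m²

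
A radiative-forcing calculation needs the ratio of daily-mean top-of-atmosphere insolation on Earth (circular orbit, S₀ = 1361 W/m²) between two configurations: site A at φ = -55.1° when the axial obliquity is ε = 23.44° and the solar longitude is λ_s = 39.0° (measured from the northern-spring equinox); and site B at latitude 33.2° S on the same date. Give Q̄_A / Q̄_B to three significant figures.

— Configuration A (φ=-55.1°):
Solar declination: sin δ = sin ε · sin λ_s = sin 23.44° × sin 39.0° = 0.25034, so δ = +14.497°.
cos H₀ = −tan(-55.1°) tan(+14.497°) = 0.3707, H₀ = 1.1911 rad.
Bracket: H₀ sin φ sin δ + cos φ cos δ sin H₀ = 1.1911×-0.82015×0.25034 + 0.57215×0.96816×0.92877 = -0.244552 + 0.514476 = 0.269924.
Q̄ = (S₀/π) × [bracket] = (1361/π) × 0.269924 = 116.94 W/m².
— Configuration B (φ=-33.2°):
cos H₀ = −tan(-33.2°) tan(+14.497°) = 0.1692, H₀ = 1.4008 rad.
Bracket: H₀ sin φ sin δ + cos φ cos δ sin H₀ = 1.4008×-0.54756×0.25034 + 0.83676×0.96816×0.98558 = -0.192016 + 0.798436 = 0.606420.
Q̄ = (S₀/π) × [bracket] = (1361/π) × 0.606420 = 262.71 W/m².
Ratio Q̄_A / Q̄_B = 116.94 / 262.71 = 0.4451.

Q̄_A / Q̄_B ≈ 0.445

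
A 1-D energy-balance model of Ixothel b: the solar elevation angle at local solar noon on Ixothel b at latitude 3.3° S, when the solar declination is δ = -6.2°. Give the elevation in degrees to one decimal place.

At local noon the hour angle is zero, so the zenith angle equals |ϕ − δ| = |-3.3° − (-6.200°)| = 2.900°.
Elevation = 90° − 2.900° = 87.1°.

87.1°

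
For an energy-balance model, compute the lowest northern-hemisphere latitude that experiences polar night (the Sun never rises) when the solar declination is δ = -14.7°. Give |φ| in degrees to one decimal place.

|φ| = 75.3°

Polar night requires cos H₀ = −tan φ tan δ ≥ 1, i.e. tan φ tan δ ≤ −1.
The boundary is |tan φ| · |tan δ| = 1, so |φ| = 90° − |δ| = 90° − 14.7° = 75.3° in the northern hemisphere.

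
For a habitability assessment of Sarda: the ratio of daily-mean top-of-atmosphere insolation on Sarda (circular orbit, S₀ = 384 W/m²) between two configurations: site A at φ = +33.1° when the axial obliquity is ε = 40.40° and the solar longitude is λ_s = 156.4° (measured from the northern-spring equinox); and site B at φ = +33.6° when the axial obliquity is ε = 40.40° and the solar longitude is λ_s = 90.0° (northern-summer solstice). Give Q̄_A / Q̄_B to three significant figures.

Q̄_A / Q̄_B ≈ 0.802

— Configuration A (φ=+33.1°):
Solar declination: sin δ = sin ε · sin λ_s = sin 40.40° × sin 156.4° = 0.25947, so δ = +15.039°.
cos H₀ = −tan(+33.1°) tan(+15.039°) = -0.1751, H₀ = 1.7469 rad.
Bracket: H₀ sin φ sin δ + cos φ cos δ sin H₀ = 1.7469×0.54610×0.25947 + 0.83772×0.96575×0.98454 = 0.247530 + 0.796521 = 1.044051.
Q̄ = (S₀/π) × [bracket] = (384/π) × 1.044051 = 127.62 W/m².
— Configuration B (φ=+33.6°):
Solar declination: sin δ = sin ε · sin λ_s = sin 40.40° × sin 90.0° = 0.64812, so δ = +40.400°.
cos H₀ = −tan(+33.6°) tan(+40.400°) = -0.5654, H₀ = 2.1718 rad.
Bracket: H₀ sin φ sin δ + cos φ cos δ sin H₀ = 2.1718×0.55339×0.64812 + 0.83292×0.76154×0.82478 = 0.778945 + 0.523160 = 1.302105.
Q̄ = (S₀/π) × [bracket] = (384/π) × 1.302105 = 159.16 W/m².
Ratio Q̄_A / Q̄_B = 127.62 / 159.16 = 0.8018.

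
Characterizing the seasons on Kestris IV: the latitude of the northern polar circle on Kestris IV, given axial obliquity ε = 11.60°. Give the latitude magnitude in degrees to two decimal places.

The polar circle is the lowest latitude that experiences at least one full rotation of continuous daylight at the northern-summer solstice; it lies at |φ| = 90° − ε = 90° − 11.60° = 78.40°.

78.40°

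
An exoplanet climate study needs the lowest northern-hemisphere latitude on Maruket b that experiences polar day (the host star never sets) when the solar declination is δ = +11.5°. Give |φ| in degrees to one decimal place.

Polar day requires cos H₀ = −tan φ tan δ ≤ −1, i.e. tan φ tan δ ≥ 1.
The boundary is |tan φ| · |tan δ| = 1, so |φ| = 90° − |δ| = 90° − 11.5° = 78.5° in the northern hemisphere.

|φ| = 78.5°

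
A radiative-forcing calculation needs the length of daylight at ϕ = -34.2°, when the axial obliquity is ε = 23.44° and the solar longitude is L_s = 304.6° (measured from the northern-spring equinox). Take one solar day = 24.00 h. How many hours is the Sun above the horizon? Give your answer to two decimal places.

13.82 h

Solar declination: sin δ = sin ε · sin L_s = sin 23.44° × sin 304.6° = -0.32743, so δ = -19.113°.
cos h₀ = −tan ϕ · tan δ = −tan(-34.2°) × tan(-19.113°) = -0.2355, so h₀ = 1.8085 rad = 103.62°.
Daylight = 2h₀/(2π) × 24.00 h = (1.8085/π) × 24.00 = 13.82 h.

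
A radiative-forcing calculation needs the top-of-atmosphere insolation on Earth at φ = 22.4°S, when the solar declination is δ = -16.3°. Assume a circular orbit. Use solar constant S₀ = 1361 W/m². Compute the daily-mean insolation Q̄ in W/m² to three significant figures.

Q̄ ≈ 460 W/m²

cos H₀ = −tan(-22.4°) tan(-16.300°) = -0.1205, H₀ = 1.6916 rad.
Bracket: H₀ sin φ sin δ + cos φ cos δ sin H₀ = 1.6916×-0.38107×-0.28067 + 0.92455×0.95981×0.99271 = 0.180925 + 0.880923 = 1.061848.
Q̄ = (S₀/π) × [bracket] = (1361/π) × 1.061848 = 460.0 W/m².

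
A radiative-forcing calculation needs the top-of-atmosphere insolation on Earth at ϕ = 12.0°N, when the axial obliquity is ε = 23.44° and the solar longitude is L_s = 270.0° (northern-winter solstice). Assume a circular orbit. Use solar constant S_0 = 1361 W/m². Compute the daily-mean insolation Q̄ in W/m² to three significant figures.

Q̄ ≈ 334 W/m²

Solar declination: sin δ = sin ε · sin L_s = sin 23.44° × sin 270.0° = -0.39779, so δ = -23.440°.
cos h₀ = −tan(+12.0°) tan(-23.440°) = 0.0922, h₀ = 1.4785 rad.
Bracket: h₀ sin ϕ sin δ + cos ϕ cos δ sin h₀ = 1.4785×0.20791×-0.39779 + 0.97815×0.91748×0.99574 = -0.122279 + 0.893610 = 0.771331.
Q̄ = (S_0/π) × [bracket] = (1361/π) × 0.771331 = 334.2 W/m².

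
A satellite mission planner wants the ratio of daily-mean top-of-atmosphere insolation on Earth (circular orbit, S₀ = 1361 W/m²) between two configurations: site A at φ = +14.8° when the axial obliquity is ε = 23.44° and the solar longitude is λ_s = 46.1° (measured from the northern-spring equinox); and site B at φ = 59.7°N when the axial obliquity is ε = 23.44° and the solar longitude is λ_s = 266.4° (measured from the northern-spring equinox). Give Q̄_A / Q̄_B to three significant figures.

— Configuration A (φ=+14.8°):
Solar declination: sin δ = sin ε · sin λ_s = sin 23.44° × sin 46.1° = 0.28663, so δ = +16.656°.
cos H₀ = −tan(+14.8°) tan(+16.656°) = -0.0790, H₀ = 1.6499 rad.
Bracket: H₀ sin φ sin δ + cos φ cos δ sin H₀ = 1.6499×0.25545×0.28663 + 0.96682×0.95804×0.99687 = 0.120805 + 0.923353 = 1.044158.
Q̄ = (S₀/π) × [bracket] = (1361/π) × 1.044158 = 452.35 W/m².
— Configuration B (φ=+59.7°):
Solar declination: sin δ = sin ε · sin λ_s = sin 23.44° × sin 266.4° = -0.39700, so δ = -23.391°.
cos H₀ = −tan(+59.7°) tan(-23.391°) = 0.7402, H₀ = 0.7374 rad.
Bracket: H₀ sin φ sin δ + cos φ cos δ sin H₀ = 0.7374×0.86340×-0.39700 + 0.50453×0.91782×0.67236 = -0.252758 + 0.311348 = 0.058590.
Q̄ = (S₀/π) × [bracket] = (1361/π) × 0.058590 = 25.382 W/m².
Ratio Q̄_A / Q̄_B = 452.35 / 25.382 = 17.82.

Q̄_A / Q̄_B ≈ 17.8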